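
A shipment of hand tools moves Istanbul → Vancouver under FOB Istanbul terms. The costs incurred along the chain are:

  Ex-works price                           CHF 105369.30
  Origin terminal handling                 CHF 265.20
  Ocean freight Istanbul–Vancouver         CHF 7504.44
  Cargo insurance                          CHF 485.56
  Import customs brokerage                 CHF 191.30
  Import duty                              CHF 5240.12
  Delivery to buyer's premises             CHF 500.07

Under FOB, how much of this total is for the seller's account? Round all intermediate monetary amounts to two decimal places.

Seller's account: CHF 105634.50

FOB: the seller bears costs until goods are on board at the origin port; the buyer bears freight, insurance and all costs thereafter.
Seller's account: goods 105369.30 + origin terminal 265.20 = 105634.50
Buyer's account: freight 7504.44 + insurance 485.56 + brokerage 191.30 + duty 5240.12 + delivery 500.07 = 13921.49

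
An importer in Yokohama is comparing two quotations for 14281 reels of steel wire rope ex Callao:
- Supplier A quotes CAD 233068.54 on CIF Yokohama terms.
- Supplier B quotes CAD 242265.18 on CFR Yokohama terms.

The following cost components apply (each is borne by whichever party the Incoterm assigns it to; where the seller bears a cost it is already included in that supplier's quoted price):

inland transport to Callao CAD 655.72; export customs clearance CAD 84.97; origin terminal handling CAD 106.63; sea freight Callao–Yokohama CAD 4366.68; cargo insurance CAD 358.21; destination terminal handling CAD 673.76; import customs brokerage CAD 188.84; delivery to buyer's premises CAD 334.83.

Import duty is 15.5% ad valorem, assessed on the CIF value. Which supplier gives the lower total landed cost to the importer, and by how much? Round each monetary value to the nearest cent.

Supplier A (CIF):
The CIF price already equals the CIF value: 233068.54
Import duty = 233068.54 × 15.5% = 36125.62
Buyer bears (A): 673.76 + 188.84 + 334.83 = 1197.43
Landed cost (A) = invoice 233068.54 + 1197.43 + duty 36125.62 = 270391.59
Supplier B (CFR):
CIF value = CFR price + insurance = 242265.18 + 358.21 = 242623.39
Import duty = 242623.39 × 15.5% = 37606.63
Buyer bears (B): 358.21 + 673.76 + 188.84 + 334.83 = 1555.64
Landed cost (B) = invoice 242265.18 + 1555.64 + duty 37606.63 = 281427.45
Difference = |270391.59 − 281427.45| = 11035.86

Supplier A is cheaper by CAD 11035.86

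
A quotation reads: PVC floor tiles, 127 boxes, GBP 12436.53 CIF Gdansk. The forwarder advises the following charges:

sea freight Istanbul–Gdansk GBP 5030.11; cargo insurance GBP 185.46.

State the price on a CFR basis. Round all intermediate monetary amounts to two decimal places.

Not relevant to the conversion: freight — on the seller under both CIF and CFR; already in the CIF price and stays in the CFR price.
From CIF to CFR, the seller no longer bears: insurance.
CFR price = 12436.53 − 185.46 = 12251.07

CFR price: GBP 12251.07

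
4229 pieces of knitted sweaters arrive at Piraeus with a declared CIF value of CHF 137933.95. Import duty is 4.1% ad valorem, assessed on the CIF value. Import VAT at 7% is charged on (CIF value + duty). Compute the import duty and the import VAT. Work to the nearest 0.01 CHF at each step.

Import duty = 137933.95 × 4.1% = 5655.29
VAT base = CIF + duty = 137933.95 + 5655.29 = 143589.24
Import VAT = 143589.24 × 7% = 10051.25

Import duty: CHF 5655.29; import VAT: CHF 10051.25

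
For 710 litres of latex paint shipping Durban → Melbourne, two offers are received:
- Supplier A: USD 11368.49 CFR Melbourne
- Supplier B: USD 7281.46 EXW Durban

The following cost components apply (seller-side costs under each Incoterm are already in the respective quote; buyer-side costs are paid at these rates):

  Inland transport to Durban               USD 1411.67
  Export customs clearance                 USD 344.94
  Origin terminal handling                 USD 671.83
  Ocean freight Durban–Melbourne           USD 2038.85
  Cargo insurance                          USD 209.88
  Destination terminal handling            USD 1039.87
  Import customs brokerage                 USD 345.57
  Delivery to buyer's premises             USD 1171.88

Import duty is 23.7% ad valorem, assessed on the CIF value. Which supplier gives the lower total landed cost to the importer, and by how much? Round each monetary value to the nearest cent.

Supplier A (CFR):
CIF value = CFR price + insurance = 11368.49 + 209.88 = 11578.37
Import duty = 11578.37 × 23.7% = 2744.07
Buyer bears (A): 209.88 + 1039.87 + 345.57 + 1171.88 = 2767.20
Landed cost (A) = invoice 11368.49 + 2767.20 + duty 2744.07 = 16879.76
Supplier B (EXW):
CIF value = EXW price + inland to port + export clearance + origin terminal + freight + insurance = 7281.46 + 1411.67 + 344.94 + 671.83 + 2038.85 + 209.88 = 11958.63
Import duty = 11958.63 × 23.7% = 2834.20
Buyer bears (B): 1411.67 + 344.94 + 671.83 + 2038.85 + 209.88 + 1039.87 + 345.57 + 1171.88 = 7234.49
Landed cost (B) = invoice 7281.46 + 7234.49 + duty 2834.20 = 17350.15
Difference = |16879.76 − 17350.15| = 470.39

Supplier A is cheaper by USD 470.39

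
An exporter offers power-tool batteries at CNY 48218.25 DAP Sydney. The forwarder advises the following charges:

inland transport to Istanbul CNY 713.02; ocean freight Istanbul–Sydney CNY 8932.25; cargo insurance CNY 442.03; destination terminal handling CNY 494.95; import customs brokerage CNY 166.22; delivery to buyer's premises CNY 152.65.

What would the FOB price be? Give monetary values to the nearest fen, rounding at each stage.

FOB price: CNY 38196.37

Not relevant to the conversion: inland to port — on the seller under both DAP and FOB; already in the DAP price and stays in the FOB price. brokerage — on the buyer under both terms; not part of either seller's price.
From DAP to FOB, the seller no longer bears: freight, insurance, destination terminal, delivery.
FOB price = 48218.25 − 8932.25 − 442.03 − 494.95 − 152.65 = 38196.37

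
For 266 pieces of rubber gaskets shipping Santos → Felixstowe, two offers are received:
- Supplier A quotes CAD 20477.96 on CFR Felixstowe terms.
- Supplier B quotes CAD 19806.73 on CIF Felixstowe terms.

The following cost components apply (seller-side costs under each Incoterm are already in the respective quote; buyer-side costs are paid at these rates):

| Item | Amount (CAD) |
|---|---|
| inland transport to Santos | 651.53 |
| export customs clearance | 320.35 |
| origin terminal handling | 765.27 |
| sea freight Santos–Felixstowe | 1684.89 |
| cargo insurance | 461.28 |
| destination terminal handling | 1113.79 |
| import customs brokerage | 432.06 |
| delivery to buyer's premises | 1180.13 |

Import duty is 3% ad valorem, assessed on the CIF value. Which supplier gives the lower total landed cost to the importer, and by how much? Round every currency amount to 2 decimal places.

Supplier A (CFR):
CIF value = CFR price + insurance = 20477.96 + 461.28 = 20939.24
Import duty = 20939.24 × 3% = 628.18
Buyer bears (A): 461.28 + 1113.79 + 432.06 + 1180.13 = 3187.26
Landed cost (A) = invoice 20477.96 + 3187.26 + duty 628.18 = 24293.40
Supplier B (CIF):
The CIF price already equals the CIF value: 19806.73
Import duty = 19806.73 × 3% = 594.20
Buyer bears (B): 1113.79 + 432.06 + 1180.13 = 2725.98
Landed cost (B) = invoice 19806.73 + 2725.98 + duty 594.20 = 23126.91
Difference = |24293.40 − 23126.91| = 1166.49

Supplier B is cheaper by CAD 1166.49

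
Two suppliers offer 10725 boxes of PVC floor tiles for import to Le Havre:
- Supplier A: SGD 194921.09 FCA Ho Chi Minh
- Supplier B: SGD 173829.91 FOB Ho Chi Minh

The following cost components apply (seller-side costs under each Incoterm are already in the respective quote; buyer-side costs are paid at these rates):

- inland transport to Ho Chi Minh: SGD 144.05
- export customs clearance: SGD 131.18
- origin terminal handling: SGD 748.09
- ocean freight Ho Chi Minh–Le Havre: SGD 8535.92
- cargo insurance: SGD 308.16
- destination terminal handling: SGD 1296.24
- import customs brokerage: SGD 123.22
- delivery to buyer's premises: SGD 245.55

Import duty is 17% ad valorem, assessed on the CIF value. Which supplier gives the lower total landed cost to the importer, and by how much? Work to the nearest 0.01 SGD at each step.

Supplier B is cheaper by SGD 25551.94

Supplier A (FCA):
CIF value = FCA price + origin terminal + freight + insurance = 194921.09 + 748.09 + 8535.92 + 308.16 = 204513.26
Import duty = 204513.26 × 17% = 34767.25
Buyer bears (A): 748.09 + 8535.92 + 308.16 + 1296.24 + 123.22 + 245.55 = 11257.18
Landed cost (A) = invoice 194921.09 + 11257.18 + duty 34767.25 = 240945.52
Supplier B (FOB):
CIF value = FOB price + freight + insurance = 173829.91 + 8535.92 + 308.16 = 182673.99
Import duty = 182673.99 × 17% = 31054.58
Buyer bears (B): 8535.92 + 308.16 + 1296.24 + 123.22 + 245.55 = 10509.09
Landed cost (B) = invoice 173829.91 + 10509.09 + duty 31054.58 = 215393.58
Difference = |240945.52 − 215393.58| = 25551.94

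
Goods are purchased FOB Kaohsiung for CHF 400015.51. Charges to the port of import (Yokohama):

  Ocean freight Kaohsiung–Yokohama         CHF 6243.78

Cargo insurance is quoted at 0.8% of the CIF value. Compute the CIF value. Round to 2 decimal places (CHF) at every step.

CIF value: CHF 409535.57

Let C be the CIF value. C = FOB price + freight + 0.8% × C
C − 0.8% × C = 400015.51 + 6243.78
0.992 × C = 406259.29
C = 406259.29 / 0.992 = 409535.57
Insurance premium = 0.8% × 409535.57 = 3276.28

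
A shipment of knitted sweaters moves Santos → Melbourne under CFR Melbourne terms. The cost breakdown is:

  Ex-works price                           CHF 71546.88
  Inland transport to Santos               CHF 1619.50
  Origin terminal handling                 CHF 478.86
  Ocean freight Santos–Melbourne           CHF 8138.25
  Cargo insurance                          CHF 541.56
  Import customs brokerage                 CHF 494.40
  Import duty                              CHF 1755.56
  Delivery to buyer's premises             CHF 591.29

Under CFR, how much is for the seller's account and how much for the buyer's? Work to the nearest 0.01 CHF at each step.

Seller: CHF 81783.49; buyer: CHF 3382.81

CFR: the seller pays costs through ocean freight to the destination port, but not insurance.
Seller's account: goods 71546.88 + inland to port 1619.50 + origin terminal 478.86 + freight 8138.25 = 81783.49
Buyer's account: insurance 541.56 + brokerage 494.40 + duty 1755.56 + delivery 591.29 = 3382.81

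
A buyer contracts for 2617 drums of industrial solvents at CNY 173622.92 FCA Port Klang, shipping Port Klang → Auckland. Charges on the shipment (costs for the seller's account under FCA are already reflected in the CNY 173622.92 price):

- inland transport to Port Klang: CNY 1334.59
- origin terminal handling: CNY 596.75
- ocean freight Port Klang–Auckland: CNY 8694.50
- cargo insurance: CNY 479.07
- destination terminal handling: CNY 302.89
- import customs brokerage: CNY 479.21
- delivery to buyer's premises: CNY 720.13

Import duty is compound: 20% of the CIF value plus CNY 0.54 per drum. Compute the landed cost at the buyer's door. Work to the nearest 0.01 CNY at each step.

Total landed cost: CNY 222987.30

FCA: the seller delivers export-cleared goods to the carrier; the buyer bears costs from that point.
Already in the invoice (seller's account under FCA): inland to port — exclude.
CIF value = FCA price + origin terminal + freight + insurance = 173622.92 + 596.75 + 8694.50 + 479.07 = 183393.24
Ad valorem component: 183393.24 × 20% = 36678.65
Specific component: 2617 × 0.54 = 1413.18
Import duty = 36678.65 + 1413.18 = 38091.83
Buyer bears: origin terminal 596.75 + freight 8694.50 + insurance 479.07 + destination terminal 302.89 + brokerage 479.21 + delivery 720.13 + duty 38091.83 = 49364.38
Landed cost = invoice 173622.92 + 49364.38 = 222987.30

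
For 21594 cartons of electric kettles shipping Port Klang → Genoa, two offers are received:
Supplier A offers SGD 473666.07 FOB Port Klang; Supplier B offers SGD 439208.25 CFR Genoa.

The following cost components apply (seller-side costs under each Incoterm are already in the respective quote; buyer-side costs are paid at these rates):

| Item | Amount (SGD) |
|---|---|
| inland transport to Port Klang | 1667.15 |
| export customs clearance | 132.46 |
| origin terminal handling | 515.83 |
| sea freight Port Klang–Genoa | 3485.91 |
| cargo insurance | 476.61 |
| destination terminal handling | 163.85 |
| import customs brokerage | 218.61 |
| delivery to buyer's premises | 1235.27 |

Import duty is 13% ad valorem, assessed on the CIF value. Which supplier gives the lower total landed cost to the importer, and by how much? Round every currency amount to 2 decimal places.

Supplier B is cheaper by SGD 42876.42

Supplier A (FOB):
CIF value = FOB price + freight + insurance = 473666.07 + 3485.91 + 476.61 = 477628.59
Import duty = 477628.59 × 13% = 62091.72
Buyer bears (A): 3485.91 + 476.61 + 163.85 + 218.61 + 1235.27 = 5580.25
Landed cost (A) = invoice 473666.07 + 5580.25 + duty 62091.72 = 541338.04
Supplier B (CFR):
CIF value = CFR price + insurance = 439208.25 + 476.61 = 439684.86
Import duty = 439684.86 × 13% = 57159.03
Buyer bears (B): 476.61 + 163.85 + 218.61 + 1235.27 = 2094.34
Landed cost (B) = invoice 439208.25 + 2094.34 + duty 57159.03 = 498461.62
Difference = |541338.04 − 498461.62| = 42876.42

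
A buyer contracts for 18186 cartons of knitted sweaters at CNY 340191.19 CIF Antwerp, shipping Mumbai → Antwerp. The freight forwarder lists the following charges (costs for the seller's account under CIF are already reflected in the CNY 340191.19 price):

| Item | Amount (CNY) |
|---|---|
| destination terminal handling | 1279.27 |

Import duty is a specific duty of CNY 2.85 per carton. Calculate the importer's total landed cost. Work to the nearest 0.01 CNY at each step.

CIF: the seller pays costs through ocean freight and marine insurance to the destination port.
The CIF price already equals the CIF value: 340191.19
Import duty = 18186 × 2.85 = 51830.10
Buyer bears: destination terminal 1279.27 + duty 51830.10 = 53109.37
Landed cost = invoice 340191.19 + 53109.37 = 393300.56

Total landed cost: CNY 393300.56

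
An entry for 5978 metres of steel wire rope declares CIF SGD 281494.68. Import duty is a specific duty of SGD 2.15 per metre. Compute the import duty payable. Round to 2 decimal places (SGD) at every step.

Import duty = 5978 × 2.15 = 12852.70

Import duty: SGD 12852.70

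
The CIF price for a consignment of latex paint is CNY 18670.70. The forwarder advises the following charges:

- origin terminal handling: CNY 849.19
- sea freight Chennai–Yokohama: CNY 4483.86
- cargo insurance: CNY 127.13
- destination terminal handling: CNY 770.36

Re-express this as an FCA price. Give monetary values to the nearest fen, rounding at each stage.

Not relevant to the conversion: destination terminal — on the buyer under both terms; not part of either seller's price.
From CIF to FCA, the seller no longer bears: origin terminal, freight, insurance.
FCA price = 18670.70 − 849.19 − 4483.86 − 127.13 = 13210.52

FCA price: CNY 13210.52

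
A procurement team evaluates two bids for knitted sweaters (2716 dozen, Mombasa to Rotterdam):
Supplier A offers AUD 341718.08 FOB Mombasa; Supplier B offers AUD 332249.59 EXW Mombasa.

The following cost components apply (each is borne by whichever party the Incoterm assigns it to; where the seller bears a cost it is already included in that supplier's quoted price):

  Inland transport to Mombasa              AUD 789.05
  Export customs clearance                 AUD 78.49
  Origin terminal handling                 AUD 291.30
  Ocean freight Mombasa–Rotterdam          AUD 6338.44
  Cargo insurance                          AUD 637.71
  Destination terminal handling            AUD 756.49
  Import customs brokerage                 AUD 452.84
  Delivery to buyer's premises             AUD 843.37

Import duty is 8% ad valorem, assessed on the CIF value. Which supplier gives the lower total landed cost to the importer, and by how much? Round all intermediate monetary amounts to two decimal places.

Supplier B is cheaper by AUD 8974.42

Supplier A (FOB):
CIF value = FOB price + freight + insurance = 341718.08 + 6338.44 + 637.71 = 348694.23
Import duty = 348694.23 × 8% = 27895.54
Buyer bears (A): 6338.44 + 637.71 + 756.49 + 452.84 + 843.37 = 9028.85
Landed cost (A) = invoice 341718.08 + 9028.85 + duty 27895.54 = 378642.47
Supplier B (EXW):
CIF value = EXW price + inland to port + export clearance + origin terminal + freight + insurance = 332249.59 + 789.05 + 78.49 + 291.30 + 6338.44 + 637.71 = 340384.58
Import duty = 340384.58 × 8% = 27230.77
Buyer bears (B): 789.05 + 78.49 + 291.30 + 6338.44 + 637.71 + 756.49 + 452.84 + 843.37 = 10187.69
Landed cost (B) = invoice 332249.59 + 10187.69 + duty 27230.77 = 369668.05
Difference = |378642.47 − 369668.05| = 8974.42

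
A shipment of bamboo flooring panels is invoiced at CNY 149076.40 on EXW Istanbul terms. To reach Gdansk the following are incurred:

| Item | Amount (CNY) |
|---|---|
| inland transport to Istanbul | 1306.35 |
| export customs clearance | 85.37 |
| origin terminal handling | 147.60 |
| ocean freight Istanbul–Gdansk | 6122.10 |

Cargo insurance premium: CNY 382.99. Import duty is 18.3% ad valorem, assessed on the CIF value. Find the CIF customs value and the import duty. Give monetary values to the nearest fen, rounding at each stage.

CIF = EXW price + pre-shipment costs + freight + insurance
CIF = 149076.40 + 1306.35 + 85.37 + 147.60 + 6122.10 + 382.99 = 157120.81
Import duty = 157120.81 × 18.3% = 28753.11

CIF value: CNY 157120.81; import duty: CNY 28753.11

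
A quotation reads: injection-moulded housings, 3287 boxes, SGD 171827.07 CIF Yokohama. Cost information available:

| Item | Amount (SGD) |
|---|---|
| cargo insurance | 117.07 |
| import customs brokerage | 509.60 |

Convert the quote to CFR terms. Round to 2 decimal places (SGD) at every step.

Not relevant to the conversion: brokerage — on the buyer under both terms; not part of either seller's price.
From CIF to CFR, the seller no longer bears: insurance.
CFR price = 171827.07 − 117.07 = 171710.00

CFR price: SGD 171710.00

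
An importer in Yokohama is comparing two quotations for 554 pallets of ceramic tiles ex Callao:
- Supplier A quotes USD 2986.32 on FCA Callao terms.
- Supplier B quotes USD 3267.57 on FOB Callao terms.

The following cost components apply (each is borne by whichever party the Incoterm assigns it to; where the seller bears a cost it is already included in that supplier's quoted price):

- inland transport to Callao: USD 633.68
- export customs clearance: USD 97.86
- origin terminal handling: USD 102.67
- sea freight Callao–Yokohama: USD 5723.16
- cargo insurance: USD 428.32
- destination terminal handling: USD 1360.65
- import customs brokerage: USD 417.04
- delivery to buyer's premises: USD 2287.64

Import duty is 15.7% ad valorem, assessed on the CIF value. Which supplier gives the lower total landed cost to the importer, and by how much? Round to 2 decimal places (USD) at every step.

Supplier A (FCA):
CIF value = FCA price + origin terminal + freight + insurance = 2986.32 + 102.67 + 5723.16 + 428.32 = 9240.47
Import duty = 9240.47 × 15.7% = 1450.75
Buyer bears (A): 102.67 + 5723.16 + 428.32 + 1360.65 + 417.04 + 2287.64 = 10319.48
Landed cost (A) = invoice 2986.32 + 10319.48 + duty 1450.75 = 14756.55
Supplier B (FOB):
CIF value = FOB price + freight + insurance = 3267.57 + 5723.16 + 428.32 = 9419.05
Import duty = 9419.05 × 15.7% = 1478.79
Buyer bears (B): 5723.16 + 428.32 + 1360.65 + 417.04 + 2287.64 = 10216.81
Landed cost (B) = invoice 3267.57 + 10216.81 + duty 1478.79 = 14963.17
Difference = |14756.55 − 14963.17| = 206.62

Supplier A is cheaper by USD 206.62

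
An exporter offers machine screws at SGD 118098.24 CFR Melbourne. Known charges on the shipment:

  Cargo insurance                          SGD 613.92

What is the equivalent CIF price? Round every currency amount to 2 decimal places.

From CFR to CIF, the seller additionally bears: insurance.
CIF price = 118098.24 + 613.92 = 118712.16

CIF price: SGD 118712.16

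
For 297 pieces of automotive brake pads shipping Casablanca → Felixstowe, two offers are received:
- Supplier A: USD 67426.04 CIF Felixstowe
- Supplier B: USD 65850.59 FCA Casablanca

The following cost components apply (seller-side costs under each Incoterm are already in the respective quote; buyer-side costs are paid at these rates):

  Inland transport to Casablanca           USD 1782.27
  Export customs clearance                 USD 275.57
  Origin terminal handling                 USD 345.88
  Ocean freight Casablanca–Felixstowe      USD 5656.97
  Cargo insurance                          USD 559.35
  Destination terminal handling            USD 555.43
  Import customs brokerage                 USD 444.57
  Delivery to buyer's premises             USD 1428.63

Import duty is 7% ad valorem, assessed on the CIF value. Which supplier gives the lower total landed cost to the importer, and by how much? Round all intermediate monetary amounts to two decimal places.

Supplier A is cheaper by USD 5335.83

Supplier A (CIF):
The CIF price already equals the CIF value: 67426.04
Import duty = 67426.04 × 7% = 4719.82
Buyer bears (A): 555.43 + 444.57 + 1428.63 = 2428.63
Landed cost (A) = invoice 67426.04 + 2428.63 + duty 4719.82 = 74574.49
Supplier B (FCA):
CIF value = FCA price + origin terminal + freight + insurance = 65850.59 + 345.88 + 5656.97 + 559.35 = 72412.79
Import duty = 72412.79 × 7% = 5068.90
Buyer bears (B): 345.88 + 5656.97 + 559.35 + 555.43 + 444.57 + 1428.63 = 8990.83
Landed cost (B) = invoice 65850.59 + 8990.83 + duty 5068.90 = 79910.32
Difference = |74574.49 − 79910.32| = 5335.83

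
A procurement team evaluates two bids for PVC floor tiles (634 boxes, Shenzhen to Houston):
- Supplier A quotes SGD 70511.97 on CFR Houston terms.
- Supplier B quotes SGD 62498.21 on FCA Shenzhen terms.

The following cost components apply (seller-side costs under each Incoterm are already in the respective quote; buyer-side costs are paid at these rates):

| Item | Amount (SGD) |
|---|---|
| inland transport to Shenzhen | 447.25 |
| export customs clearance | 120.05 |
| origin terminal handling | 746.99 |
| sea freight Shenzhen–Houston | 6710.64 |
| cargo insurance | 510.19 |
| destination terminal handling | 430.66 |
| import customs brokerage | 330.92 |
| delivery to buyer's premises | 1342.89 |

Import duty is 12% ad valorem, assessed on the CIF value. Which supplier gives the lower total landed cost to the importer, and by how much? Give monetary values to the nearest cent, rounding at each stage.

Supplier A (CFR):
CIF value = CFR price + insurance = 70511.97 + 510.19 = 71022.16
Import duty = 71022.16 × 12% = 8522.66
Buyer bears (A): 510.19 + 430.66 + 330.92 + 1342.89 = 2614.66
Landed cost (A) = invoice 70511.97 + 2614.66 + duty 8522.66 = 81649.29
Supplier B (FCA):
CIF value = FCA price + origin terminal + freight + insurance = 62498.21 + 746.99 + 6710.64 + 510.19 = 70466.03
Import duty = 70466.03 × 12% = 8455.92
Buyer bears (B): 746.99 + 6710.64 + 510.19 + 430.66 + 330.92 + 1342.89 = 10072.29
Landed cost (B) = invoice 62498.21 + 10072.29 + duty 8455.92 = 81026.42
Difference = |81649.29 − 81026.42| = 622.87

Supplier B is cheaper by SGD 622.87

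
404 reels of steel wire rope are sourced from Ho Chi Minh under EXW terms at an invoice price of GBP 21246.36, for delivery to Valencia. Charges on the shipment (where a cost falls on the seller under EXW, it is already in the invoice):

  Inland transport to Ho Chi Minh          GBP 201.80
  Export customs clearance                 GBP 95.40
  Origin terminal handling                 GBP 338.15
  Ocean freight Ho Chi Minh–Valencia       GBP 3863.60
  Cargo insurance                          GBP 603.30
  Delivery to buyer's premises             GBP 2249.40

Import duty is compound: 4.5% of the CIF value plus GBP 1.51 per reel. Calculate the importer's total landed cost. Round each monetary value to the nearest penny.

EXW: the seller makes goods available at their premises; the buyer bears all onward costs.
CIF value = EXW price + inland to port + export clearance + origin terminal + freight + insurance = 21246.36 + 201.80 + 95.40 + 338.15 + 3863.60 + 603.30 = 26348.61
Ad valorem component: 26348.61 × 4.5% = 1185.69
Specific component: 404 × 1.51 = 610.04
Import duty = 1185.69 + 610.04 = 1795.73
Buyer bears: inland to port 201.80 + export clearance 95.40 + origin terminal 338.15 + freight 3863.60 + insurance 603.30 + delivery 2249.40 + duty 1795.73 = 9147.38
Landed cost = invoice 21246.36 + 9147.38 = 30393.74

Total landed cost: GBP 30393.74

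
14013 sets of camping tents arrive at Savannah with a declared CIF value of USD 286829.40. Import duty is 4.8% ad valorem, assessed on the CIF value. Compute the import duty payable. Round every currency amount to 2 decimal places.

Import duty = 286829.40 × 4.8% = 13767.81

Import duty: USD 13767.81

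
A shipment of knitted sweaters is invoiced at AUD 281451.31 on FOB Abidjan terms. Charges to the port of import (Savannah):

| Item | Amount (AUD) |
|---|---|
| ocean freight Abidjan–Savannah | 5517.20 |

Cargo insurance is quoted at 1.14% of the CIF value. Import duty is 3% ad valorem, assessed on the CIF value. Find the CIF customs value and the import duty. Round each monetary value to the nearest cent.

CIF value: AUD 290277.68; import duty: AUD 8708.33

Let C be the CIF value. C = FOB price + freight + 1.14% × C
C − 1.14% × C = 281451.31 + 5517.20
0.9886 × C = 286968.51
C = 286968.51 / 0.9886 = 290277.68
Insurance premium = 1.14% × 290277.68 = 3309.17
Import duty = 290277.68 × 3% = 8708.33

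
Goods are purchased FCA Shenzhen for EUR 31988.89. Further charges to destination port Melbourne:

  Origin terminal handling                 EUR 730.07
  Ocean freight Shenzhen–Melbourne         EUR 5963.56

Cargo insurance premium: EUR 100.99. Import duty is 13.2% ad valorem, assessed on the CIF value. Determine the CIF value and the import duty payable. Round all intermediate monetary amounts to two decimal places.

CIF value: EUR 38783.51; import duty: EUR 5119.42

CIF = FCA price + pre-shipment costs + freight + insurance
CIF = 31988.89 + 730.07 + 5963.56 + 100.99 = 38783.51
Import duty = 38783.51 × 13.2% = 5119.42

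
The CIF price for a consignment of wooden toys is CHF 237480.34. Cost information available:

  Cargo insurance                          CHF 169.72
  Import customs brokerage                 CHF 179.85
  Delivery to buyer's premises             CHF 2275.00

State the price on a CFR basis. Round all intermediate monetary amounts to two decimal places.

Not relevant to the conversion: delivery, brokerage — on the buyer under both terms; not part of either seller's price.
From CIF to CFR, the seller no longer bears: insurance.
CFR price = 237480.34 − 169.72 = 237310.62

CFR price: CHF 237310.62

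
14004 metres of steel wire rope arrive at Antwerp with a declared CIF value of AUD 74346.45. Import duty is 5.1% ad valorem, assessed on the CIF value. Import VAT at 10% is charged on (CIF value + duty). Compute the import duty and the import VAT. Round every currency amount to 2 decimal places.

Import duty = 74346.45 × 5.1% = 3791.67
VAT base = CIF + duty = 74346.45 + 3791.67 = 78138.12
Import VAT = 78138.12 × 10% = 7813.81

Import duty: AUD 3791.67; import VAT: AUD 7813.81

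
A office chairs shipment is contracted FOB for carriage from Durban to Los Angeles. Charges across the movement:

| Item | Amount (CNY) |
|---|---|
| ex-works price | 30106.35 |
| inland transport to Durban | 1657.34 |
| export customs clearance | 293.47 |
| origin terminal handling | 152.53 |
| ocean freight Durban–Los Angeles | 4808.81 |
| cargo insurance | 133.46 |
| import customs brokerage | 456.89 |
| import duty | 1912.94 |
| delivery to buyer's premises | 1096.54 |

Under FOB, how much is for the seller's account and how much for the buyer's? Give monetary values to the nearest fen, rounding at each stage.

FOB: the seller bears costs until goods are on board at the origin port; the buyer bears freight, insurance and all costs thereafter.
Seller's account: goods 30106.35 + inland to port 1657.34 + export clearance 293.47 + origin terminal 152.53 = 32209.69
Buyer's account: freight 4808.81 + insurance 133.46 + brokerage 456.89 + duty 1912.94 + delivery 1096.54 = 8408.64

Seller: CNY 32209.69; buyer: CNY 8408.64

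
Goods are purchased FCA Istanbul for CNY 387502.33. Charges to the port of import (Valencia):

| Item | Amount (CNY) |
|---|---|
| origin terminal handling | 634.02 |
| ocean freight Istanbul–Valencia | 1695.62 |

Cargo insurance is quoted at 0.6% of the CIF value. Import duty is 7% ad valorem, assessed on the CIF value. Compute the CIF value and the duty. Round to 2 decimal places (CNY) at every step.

CIF value: CNY 392185.08; import duty: CNY 27452.96

Let C be the CIF value. C = FCA price + pre-shipment costs + freight + 0.6% × C
C − 0.6% × C = 387502.33 + 634.02 + 1695.62
0.994 × C = 389831.97
C = 389831.97 / 0.994 = 392185.08
Insurance premium = 0.6% × 392185.08 = 2353.11
Import duty = 392185.08 × 7% = 27452.96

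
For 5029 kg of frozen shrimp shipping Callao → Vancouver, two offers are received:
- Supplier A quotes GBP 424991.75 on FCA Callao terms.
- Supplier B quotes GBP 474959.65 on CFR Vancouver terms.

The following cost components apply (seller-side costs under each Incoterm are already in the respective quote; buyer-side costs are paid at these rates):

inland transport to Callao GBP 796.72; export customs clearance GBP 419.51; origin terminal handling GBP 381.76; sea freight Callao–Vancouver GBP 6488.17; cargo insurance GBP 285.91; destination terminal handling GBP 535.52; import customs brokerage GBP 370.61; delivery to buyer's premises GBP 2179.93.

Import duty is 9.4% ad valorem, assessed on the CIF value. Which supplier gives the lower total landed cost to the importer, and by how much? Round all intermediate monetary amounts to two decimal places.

Supplier A (FCA):
CIF value = FCA price + origin terminal + freight + insurance = 424991.75 + 381.76 + 6488.17 + 285.91 = 432147.59
Import duty = 432147.59 × 9.4% = 40621.87
Buyer bears (A): 381.76 + 6488.17 + 285.91 + 535.52 + 370.61 + 2179.93 = 10241.90
Landed cost (A) = invoice 424991.75 + 10241.90 + duty 40621.87 = 475855.52
Supplier B (CFR):
CIF value = CFR price + insurance = 474959.65 + 285.91 = 475245.56
Import duty = 475245.56 × 9.4% = 44673.08
Buyer bears (B): 285.91 + 535.52 + 370.61 + 2179.93 = 3371.97
Landed cost (B) = invoice 474959.65 + 3371.97 + duty 44673.08 = 523004.70
Difference = |475855.52 − 523004.70| = 47149.18

Supplier A is cheaper by GBP 47149.18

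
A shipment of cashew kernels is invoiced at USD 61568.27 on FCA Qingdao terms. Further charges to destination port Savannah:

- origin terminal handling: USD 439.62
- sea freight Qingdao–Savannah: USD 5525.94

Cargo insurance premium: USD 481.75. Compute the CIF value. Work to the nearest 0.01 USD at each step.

CIF = FCA price + pre-shipment costs + freight + insurance
CIF = 61568.27 + 439.62 + 5525.94 + 481.75 = 68015.58

CIF value: USD 68015.58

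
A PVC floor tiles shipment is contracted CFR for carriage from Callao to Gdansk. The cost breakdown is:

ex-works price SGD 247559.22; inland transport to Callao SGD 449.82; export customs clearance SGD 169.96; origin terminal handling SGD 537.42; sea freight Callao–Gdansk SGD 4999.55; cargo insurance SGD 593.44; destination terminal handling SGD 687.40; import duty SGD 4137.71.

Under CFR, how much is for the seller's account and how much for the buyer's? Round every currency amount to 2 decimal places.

CFR: the seller pays costs through ocean freight to the destination port, but not insurance.
Seller's account: goods 247559.22 + inland to port 449.82 + export clearance 169.96 + origin terminal 537.42 + freight 4999.55 = 253715.97
Buyer's account: insurance 593.44 + destination terminal 687.40 + duty 4137.71 = 5418.55

Seller: SGD 253715.97; buyer: SGD 5418.55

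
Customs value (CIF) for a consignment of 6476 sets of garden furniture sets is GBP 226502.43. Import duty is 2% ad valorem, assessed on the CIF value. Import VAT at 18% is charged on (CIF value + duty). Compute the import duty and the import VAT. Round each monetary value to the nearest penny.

Import duty: GBP 4530.05; import VAT: GBP 41585.85

Import duty = 226502.43 × 2% = 4530.05
VAT base = CIF + duty = 226502.43 + 4530.05 = 231032.48
Import VAT = 231032.48 × 18% = 41585.85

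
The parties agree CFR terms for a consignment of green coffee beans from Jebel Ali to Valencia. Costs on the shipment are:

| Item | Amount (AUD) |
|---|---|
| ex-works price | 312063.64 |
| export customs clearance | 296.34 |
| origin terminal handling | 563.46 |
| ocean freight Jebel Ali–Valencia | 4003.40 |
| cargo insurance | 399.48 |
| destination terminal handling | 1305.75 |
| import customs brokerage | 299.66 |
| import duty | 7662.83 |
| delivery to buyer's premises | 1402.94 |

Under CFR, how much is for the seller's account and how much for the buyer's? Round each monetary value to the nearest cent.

CFR: the seller pays costs through ocean freight to the destination port, but not insurance.
Seller's account: goods 312063.64 + export clearance 296.34 + origin terminal 563.46 + freight 4003.40 = 316926.84
Buyer's account: insurance 399.48 + destination terminal 1305.75 + brokerage 299.66 + duty 7662.83 + delivery 1402.94 = 11070.66

Seller: AUD 316926.84; buyer: AUD 11070.66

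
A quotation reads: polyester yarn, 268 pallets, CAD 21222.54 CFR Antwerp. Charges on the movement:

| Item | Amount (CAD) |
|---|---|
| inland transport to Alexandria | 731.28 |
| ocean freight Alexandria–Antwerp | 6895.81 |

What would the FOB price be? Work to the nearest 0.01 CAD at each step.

Not relevant to the conversion: inland to port — on the seller under both CFR and FOB; already in the CFR price and stays in the FOB price.
From CFR to FOB, the seller no longer bears: freight.
FOB price = 21222.54 − 6895.81 = 14326.73

FOB price: CAD 14326.73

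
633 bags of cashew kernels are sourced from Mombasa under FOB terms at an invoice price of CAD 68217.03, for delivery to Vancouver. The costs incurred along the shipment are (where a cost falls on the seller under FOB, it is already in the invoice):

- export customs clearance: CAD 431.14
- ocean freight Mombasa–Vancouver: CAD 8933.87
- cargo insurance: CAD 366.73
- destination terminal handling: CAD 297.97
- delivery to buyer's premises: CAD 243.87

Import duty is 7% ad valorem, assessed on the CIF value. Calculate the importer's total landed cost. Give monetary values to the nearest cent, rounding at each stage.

FOB: the seller bears costs until goods are on board at the origin port; the buyer bears freight, insurance and all costs thereafter.
Already in the invoice (seller's account under FOB): export clearance — exclude.
CIF value = FOB price + freight + insurance = 68217.03 + 8933.87 + 366.73 = 77517.63
Import duty = 77517.63 × 7% = 5426.23
Buyer bears: freight 8933.87 + insurance 366.73 + destination terminal 297.97 + delivery 243.87 + duty 5426.23 = 15268.67
Landed cost = invoice 68217.03 + 15268.67 = 83485.70

Total landed cost: CAD 83485.70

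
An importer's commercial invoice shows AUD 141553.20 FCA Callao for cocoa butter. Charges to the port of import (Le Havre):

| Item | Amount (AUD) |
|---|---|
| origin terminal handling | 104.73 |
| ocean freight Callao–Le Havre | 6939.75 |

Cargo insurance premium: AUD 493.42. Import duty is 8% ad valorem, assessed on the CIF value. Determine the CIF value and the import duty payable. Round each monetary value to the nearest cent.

CIF value: AUD 149091.10; import duty: AUD 11927.29

CIF = FCA price + pre-shipment costs + freight + insurance
CIF = 141553.20 + 104.73 + 6939.75 + 493.42 = 149091.10
Import duty = 149091.10 × 8% = 11927.29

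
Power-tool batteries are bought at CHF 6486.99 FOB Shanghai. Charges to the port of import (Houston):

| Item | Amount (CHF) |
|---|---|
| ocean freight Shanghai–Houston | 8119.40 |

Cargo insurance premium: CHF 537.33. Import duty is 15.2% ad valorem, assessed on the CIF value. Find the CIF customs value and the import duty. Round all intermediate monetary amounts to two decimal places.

CIF = FOB price + freight + insurance
CIF = 6486.99 + 8119.40 + 537.33 = 15143.72
Import duty = 15143.72 × 15.2% = 2301.85

CIF value: CHF 15143.72; import duty: CHF 2301.85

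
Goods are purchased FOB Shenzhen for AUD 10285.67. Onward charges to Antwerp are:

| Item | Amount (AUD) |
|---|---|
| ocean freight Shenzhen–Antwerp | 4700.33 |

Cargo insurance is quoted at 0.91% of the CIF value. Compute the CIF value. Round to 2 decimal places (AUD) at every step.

Let C be the CIF value. C = FOB price + freight + 0.91% × C
C − 0.91% × C = 10285.67 + 4700.33
0.9909 × C = 14986.00
C = 14986.00 / 0.9909 = 15123.62
Insurance premium = 0.91% × 15123.62 = 137.62

CIF value: AUD 15123.62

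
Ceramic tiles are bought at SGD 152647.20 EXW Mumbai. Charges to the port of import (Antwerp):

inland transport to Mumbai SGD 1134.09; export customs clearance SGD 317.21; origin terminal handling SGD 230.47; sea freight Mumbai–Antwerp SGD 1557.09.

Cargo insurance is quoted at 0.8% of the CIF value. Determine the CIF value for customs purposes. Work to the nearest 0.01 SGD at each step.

Let C be the CIF value. C = EXW price + pre-shipment costs + freight + 0.8% × C
C − 0.8% × C = 152647.20 + 1134.09 + 317.21 + 230.47 + 1557.09
0.992 × C = 155886.06
C = 155886.06 / 0.992 = 157143.21
Insurance premium = 0.8% × 157143.21 = 1257.15

CIF value: SGD 157143.21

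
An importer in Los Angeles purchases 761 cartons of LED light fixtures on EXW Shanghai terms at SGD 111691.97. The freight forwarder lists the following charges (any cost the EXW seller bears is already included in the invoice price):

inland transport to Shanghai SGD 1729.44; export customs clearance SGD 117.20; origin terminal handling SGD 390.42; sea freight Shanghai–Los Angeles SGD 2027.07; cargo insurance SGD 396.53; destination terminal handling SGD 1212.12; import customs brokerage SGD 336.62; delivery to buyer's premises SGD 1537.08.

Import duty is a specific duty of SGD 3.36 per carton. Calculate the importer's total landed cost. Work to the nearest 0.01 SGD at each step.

Total landed cost: SGD 121995.41

EXW: the seller makes goods available at their premises; the buyer bears all onward costs.
CIF value = EXW price + inland to port + export clearance + origin terminal + freight + insurance = 111691.97 + 1729.44 + 117.20 + 390.42 + 2027.07 + 396.53 = 116352.63
Import duty = 761 × 3.36 = 2556.96
Buyer bears: inland to port 1729.44 + export clearance 117.20 + origin terminal 390.42 + freight 2027.07 + insurance 396.53 + destination terminal 1212.12 + brokerage 336.62 + delivery 1537.08 + duty 2556.96 = 10303.44
Landed cost = invoice 111691.97 + 10303.44 = 121995.41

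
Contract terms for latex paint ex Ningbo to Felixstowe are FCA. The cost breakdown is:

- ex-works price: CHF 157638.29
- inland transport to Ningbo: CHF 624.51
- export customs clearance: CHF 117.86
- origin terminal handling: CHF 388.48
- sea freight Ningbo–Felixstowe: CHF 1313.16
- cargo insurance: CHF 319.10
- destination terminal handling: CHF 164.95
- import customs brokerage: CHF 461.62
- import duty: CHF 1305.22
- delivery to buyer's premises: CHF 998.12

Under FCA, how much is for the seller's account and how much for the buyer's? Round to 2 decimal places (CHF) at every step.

Seller: CHF 158380.66; buyer: CHF 4950.65

FCA: the seller delivers export-cleared goods to the carrier; the buyer bears costs from that point.
Seller's account: goods 157638.29 + inland to port 624.51 + export clearance 117.86 = 158380.66
Buyer's account: origin terminal 388.48 + freight 1313.16 + insurance 319.10 + destination terminal 164.95 + brokerage 461.62 + duty 1305.22 + delivery 998.12 = 4950.65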